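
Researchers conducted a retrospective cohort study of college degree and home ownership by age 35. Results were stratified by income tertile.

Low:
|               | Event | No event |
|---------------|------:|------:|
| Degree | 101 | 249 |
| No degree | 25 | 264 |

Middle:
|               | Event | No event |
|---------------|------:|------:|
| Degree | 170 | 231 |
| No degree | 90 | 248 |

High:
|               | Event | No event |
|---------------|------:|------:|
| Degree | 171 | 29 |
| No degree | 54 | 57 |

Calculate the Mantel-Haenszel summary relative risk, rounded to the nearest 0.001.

RR_MH = Σ(aᵢ·n₀ᵢ/nᵢ) / Σ(cᵢ·n₁ᵢ/nᵢ), with n₁ᵢ = aᵢ+bᵢ (exposed), n₀ᵢ = cᵢ+dᵢ (unexposed), nᵢ = n₁ᵢ+n₀ᵢ.
Stratum 1 (Low): n₁ = 350, n₀ = 289, n = 639; a·n₀/n = 101·289/639 = 45.6792; c·n₁/n = 25·350/639 = 13.6933
Stratum 2 (Middle): n₁ = 401, n₀ = 338, n = 739; a·n₀/n = 170·338/739 = 77.7537; c·n₁/n = 90·401/739 = 48.8363
Stratum 3 (High): n₁ = 200, n₀ = 111, n = 311; a·n₀/n = 171·111/311 = 61.0322; c·n₁/n = 54·200/311 = 34.7267
RR_MH = (45.6792 + 77.7537 + 61.0322) / (13.6933 + 48.8363 + 34.7267) = 184.4651 / 97.2562 = 1.89669

1.897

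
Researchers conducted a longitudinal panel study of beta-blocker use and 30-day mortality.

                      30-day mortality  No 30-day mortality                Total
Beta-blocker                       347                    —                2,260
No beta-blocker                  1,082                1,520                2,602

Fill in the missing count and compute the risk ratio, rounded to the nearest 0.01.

0.37

The missing cell is in the exposed row: 2260 − 347 = 1913.
So a = 347, b = 1913, c = 1082, d = 1520.
RR = [a/(a+b)] / [c/(c+d)] = (347/2260) / (1082/2602) = 0.15354/0.41583 = 0.36923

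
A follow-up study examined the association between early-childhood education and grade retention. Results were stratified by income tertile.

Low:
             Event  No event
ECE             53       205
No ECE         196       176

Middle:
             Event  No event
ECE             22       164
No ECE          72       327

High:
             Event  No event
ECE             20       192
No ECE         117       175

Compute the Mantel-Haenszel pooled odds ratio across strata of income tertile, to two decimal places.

0.26

OR_MH = Σ(aᵢdᵢ/nᵢ) / Σ(bᵢcᵢ/nᵢ), where nᵢ is the stratum total.
Stratum 1 (Low): n = 630; a·d/n = 53·176/630 = 14.8063; b·c/n = 205·196/630 = 63.7778
Stratum 2 (Middle): n = 585; a·d/n = 22·327/585 = 12.2974; b·c/n = 164·72/585 = 20.1846
Stratum 3 (High): n = 504; a·d/n = 20·175/504 = 6.9444; b·c/n = 192·117/504 = 44.5714
OR_MH = (14.8063 + 12.2974 + 6.9444) / (63.7778 + 20.1846 + 44.5714) = 34.0482 / 128.5338 = 0.26490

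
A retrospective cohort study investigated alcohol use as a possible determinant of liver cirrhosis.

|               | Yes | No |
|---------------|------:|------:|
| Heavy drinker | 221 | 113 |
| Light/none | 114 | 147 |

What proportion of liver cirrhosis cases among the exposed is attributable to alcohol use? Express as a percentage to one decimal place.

34.0

Cells: a = 221, b = 113, c = 114, d = 147.
Risk in exposed = 221/334 = 0.66168; risk in unexposed = 114/261 = 0.43678.
RR = 0.66168/0.43678 = 1.51489
AR% = (RR − 1)/RR × 100 = (1.51489 − 1)/1.51489 × 100 = 33.9887%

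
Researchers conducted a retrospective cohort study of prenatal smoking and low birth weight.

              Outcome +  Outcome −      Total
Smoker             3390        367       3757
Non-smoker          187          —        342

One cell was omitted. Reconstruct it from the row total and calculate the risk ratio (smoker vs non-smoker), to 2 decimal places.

The missing cell is in the unexposed row: 342 − 187 = 155.
So a = 3390, b = 367, c = 187, d = 155.
RR = [a/(a+b)] / [c/(c+d)] = (3390/3757) / (187/342) = 0.90232/0.54678 = 1.65022

1.65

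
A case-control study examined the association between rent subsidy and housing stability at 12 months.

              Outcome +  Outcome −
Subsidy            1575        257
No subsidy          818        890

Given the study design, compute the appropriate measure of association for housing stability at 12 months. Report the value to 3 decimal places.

6.668

Cells: a = 1575, b = 257, c = 818, d = 890.
This is a case-control study: participants were sampled on outcome status, so risks in the source population cannot be estimated directly — relative risk is not valid here. The odds ratio is the appropriate measure.
OR = (a·d)/(b·c) = (1575 × 890) / (257 × 818) = 1401750 / 210226 = 6.66782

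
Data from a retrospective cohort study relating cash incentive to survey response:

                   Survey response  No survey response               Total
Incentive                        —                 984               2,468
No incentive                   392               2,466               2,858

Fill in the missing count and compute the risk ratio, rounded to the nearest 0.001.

The missing cell is in the exposed row: 2468 − 984 = 1484.
So a = 1484, b = 984, c = 392, d = 2466.
RR = [a/(a+b)] / [c/(c+d)] = (1484/2468) / (392/2858) = 0.60130/0.13716 = 4.38394

4.384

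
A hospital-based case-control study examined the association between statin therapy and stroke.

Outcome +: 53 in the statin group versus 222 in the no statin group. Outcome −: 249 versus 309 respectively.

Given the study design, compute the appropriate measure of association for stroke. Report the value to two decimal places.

0.30

From the description: a = 53, b = 249, c = 222, d = 309.
This is a hospital-based case-control study: participants were sampled on outcome status, so risks in the source population cannot be estimated directly — relative risk is not valid here. The odds ratio is the appropriate measure.
OR = (a·d)/(b·c) = (53 × 309) / (249 × 222) = 16377 / 55278 = 0.29627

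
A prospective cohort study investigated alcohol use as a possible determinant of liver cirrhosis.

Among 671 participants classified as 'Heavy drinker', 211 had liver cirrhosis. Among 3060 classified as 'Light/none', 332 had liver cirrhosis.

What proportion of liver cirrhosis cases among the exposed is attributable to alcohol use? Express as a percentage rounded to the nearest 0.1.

65.5

From the description: a = 211, b = 460, c = 332, d = 2728.
Risk in exposed = 211/671 = 0.31446; risk in unexposed = 332/3060 = 0.10850.
RR = 0.31446/0.10850 = 2.89830
AR% = (RR − 1)/RR × 100 = (2.89830 − 1)/2.89830 × 100 = 65.4970%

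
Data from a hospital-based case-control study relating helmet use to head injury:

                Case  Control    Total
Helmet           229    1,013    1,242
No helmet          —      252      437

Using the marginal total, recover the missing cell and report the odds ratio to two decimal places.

0.31

The missing cell is in the unexposed row: 437 − 252 = 185.
So a = 229, b = 1013, c = 185, d = 252.
OR = (a·d)/(b·c) = (229 × 252) / (1013 × 185) = 57708 / 187405 = 0.30793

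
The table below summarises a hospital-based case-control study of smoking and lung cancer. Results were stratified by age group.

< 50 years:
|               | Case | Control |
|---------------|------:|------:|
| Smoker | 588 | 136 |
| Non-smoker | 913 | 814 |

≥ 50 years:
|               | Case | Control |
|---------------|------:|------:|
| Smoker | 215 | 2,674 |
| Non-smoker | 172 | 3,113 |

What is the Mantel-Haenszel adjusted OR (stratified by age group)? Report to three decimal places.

OR_MH = Σ(aᵢdᵢ/nᵢ) / Σ(bᵢcᵢ/nᵢ), where nᵢ is the stratum total.
Stratum 1 (< 50 years): n = 2451; a·d/n = 588·814/2451 = 195.2803; b·c/n = 136·913/2451 = 50.6601
Stratum 2 (≥ 50 years): n = 6174; a·d/n = 215·3113/6174 = 108.4054; b·c/n = 2674·172/6174 = 74.4943
OR_MH = (195.2803 + 108.4054) / (50.6601 + 74.4943) = 303.6857 / 125.1545 = 2.42649

2.426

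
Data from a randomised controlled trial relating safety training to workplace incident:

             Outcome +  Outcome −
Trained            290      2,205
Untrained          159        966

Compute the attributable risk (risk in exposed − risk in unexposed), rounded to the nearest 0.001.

Cells: a = 290, b = 2205, c = 159, d = 966.
Risk in exposed = 290/2495 = 0.116232; risk in unexposed = 159/1125 = 0.141333.
Risk difference = 0.116232 − 0.141333 = -0.025101

-0.025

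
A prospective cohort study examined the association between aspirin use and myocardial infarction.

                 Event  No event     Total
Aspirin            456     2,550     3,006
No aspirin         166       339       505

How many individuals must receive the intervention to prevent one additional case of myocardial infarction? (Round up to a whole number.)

Risk in treated group = 456/3006 = 0.15170; risk in control = 166/505 = 0.32871.
Absolute risk reduction = 0.32871 − 0.15170 = 0.17702
NNT = 1 / ARR = 1 / 0.17702 = 5.649 → round up → 6

6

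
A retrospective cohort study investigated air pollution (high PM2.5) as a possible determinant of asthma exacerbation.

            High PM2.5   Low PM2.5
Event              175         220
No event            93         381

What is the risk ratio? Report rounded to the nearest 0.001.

1.784

Reading the table with exposure as columns: a = 175 (High PM2.5, case), b = 93 (High PM2.5, non-case), c = 220 (Low PM2.5, case), d = 381.
Risk in exposed = 175/268 = 0.65299; risk in unexposed = 220/601 = 0.36606.
RR = 0.65299 / 0.36606 = 1.78384
The risk among the exposed is 1.78 times that among the unexposed.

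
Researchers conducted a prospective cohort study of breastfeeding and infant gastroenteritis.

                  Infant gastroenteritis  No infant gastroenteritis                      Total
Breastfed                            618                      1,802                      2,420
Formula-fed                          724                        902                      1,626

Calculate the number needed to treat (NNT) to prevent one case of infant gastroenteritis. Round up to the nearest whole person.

Risk in treated group = 618/2420 = 0.25537; risk in control = 724/1626 = 0.44526.
Absolute risk reduction = 0.44526 − 0.25537 = 0.18989
NNT = 1 / ARR = 1 / 0.18989 = 5.266 → round up → 6

6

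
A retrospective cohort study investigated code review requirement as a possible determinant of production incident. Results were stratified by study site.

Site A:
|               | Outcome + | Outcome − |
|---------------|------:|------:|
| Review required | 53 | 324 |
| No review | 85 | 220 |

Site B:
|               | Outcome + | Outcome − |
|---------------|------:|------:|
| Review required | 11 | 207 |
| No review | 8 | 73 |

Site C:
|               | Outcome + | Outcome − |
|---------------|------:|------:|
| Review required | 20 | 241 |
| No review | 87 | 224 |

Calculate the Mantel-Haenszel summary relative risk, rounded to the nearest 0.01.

RR_MH = Σ(aᵢ·n₀ᵢ/nᵢ) / Σ(cᵢ·n₁ᵢ/nᵢ), with n₁ᵢ = aᵢ+bᵢ (exposed), n₀ᵢ = cᵢ+dᵢ (unexposed), nᵢ = n₁ᵢ+n₀ᵢ.
Stratum 1 (Site A): n₁ = 377, n₀ = 305, n = 682; a·n₀/n = 53·305/682 = 23.7023; c·n₁/n = 85·377/682 = 46.9868
Stratum 2 (Site B): n₁ = 218, n₀ = 81, n = 299; a·n₀/n = 11·81/299 = 2.9799; c·n₁/n = 8·218/299 = 5.8328
Stratum 3 (Site C): n₁ = 261, n₀ = 311, n = 572; a·n₀/n = 20·311/572 = 10.8741; c·n₁/n = 87·261/572 = 39.6976
RR_MH = (23.7023 + 2.9799 + 10.8741) / (46.9868 + 5.8328 + 39.6976) = 37.5564 / 92.5171 = 0.40594

0.41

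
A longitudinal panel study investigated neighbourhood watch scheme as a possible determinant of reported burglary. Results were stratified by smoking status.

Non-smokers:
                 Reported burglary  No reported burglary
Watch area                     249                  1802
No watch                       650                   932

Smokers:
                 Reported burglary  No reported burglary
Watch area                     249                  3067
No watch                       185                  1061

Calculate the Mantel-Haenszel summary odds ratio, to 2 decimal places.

OR_MH = Σ(aᵢdᵢ/nᵢ) / Σ(bᵢcᵢ/nᵢ), where nᵢ is the stratum total.
Stratum 1 (Non-smokers): n = 3633; a·d/n = 249·932/3633 = 63.8778; b·c/n = 1802·650/3633 = 322.4057
Stratum 2 (Smokers): n = 4562; a·d/n = 249·1061/4562 = 57.9108; b·c/n = 3067·185/4562 = 124.3742
OR_MH = (63.8778 + 57.9108) / (322.4057 + 124.3742) = 121.7886 / 446.7799 = 0.27259

0.27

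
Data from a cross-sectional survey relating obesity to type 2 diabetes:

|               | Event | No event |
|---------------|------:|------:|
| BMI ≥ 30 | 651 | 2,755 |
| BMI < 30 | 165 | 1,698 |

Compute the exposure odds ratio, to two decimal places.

2.43

Cells: a = 651, b = 2755, c = 165, d = 1698.
OR = (a·d)/(b·c) = (651 × 1698) / (2755 × 165) = 1105398 / 454575 = 2.43172
The odds of type 2 diabetes are about 2.43 times as high in the bmi ≥ 30 group.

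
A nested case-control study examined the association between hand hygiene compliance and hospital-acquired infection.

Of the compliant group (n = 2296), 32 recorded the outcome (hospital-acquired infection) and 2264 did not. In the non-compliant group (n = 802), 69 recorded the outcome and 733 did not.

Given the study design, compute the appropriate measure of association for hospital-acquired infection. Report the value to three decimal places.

0.150

From the description: a = 32, b = 2264, c = 69, d = 733.
This is a nested case-control study: participants were sampled on outcome status, so risks in the source population cannot be estimated directly — relative risk is not valid here. The odds ratio is the appropriate measure.
OR = (a·d)/(b·c) = (32 × 733) / (2264 × 69) = 23456 / 156216 = 0.15015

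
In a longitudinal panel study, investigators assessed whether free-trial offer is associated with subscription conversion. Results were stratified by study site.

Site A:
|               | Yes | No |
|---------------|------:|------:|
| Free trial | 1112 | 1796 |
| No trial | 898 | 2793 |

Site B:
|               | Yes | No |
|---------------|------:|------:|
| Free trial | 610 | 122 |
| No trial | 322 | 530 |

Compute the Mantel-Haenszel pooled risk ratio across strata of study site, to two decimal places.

RR_MH = Σ(aᵢ·n₀ᵢ/nᵢ) / Σ(cᵢ·n₁ᵢ/nᵢ), with n₁ᵢ = aᵢ+bᵢ (exposed), n₀ᵢ = cᵢ+dᵢ (unexposed), nᵢ = n₁ᵢ+n₀ᵢ.
Stratum 1 (Site A): n₁ = 2908, n₀ = 3691, n = 6599; a·n₀/n = 1112·3691/6599 = 621.9718; c·n₁/n = 898·2908/6599 = 395.7242
Stratum 2 (Site B): n₁ = 732, n₀ = 852, n = 1584; a·n₀/n = 610·852/1584 = 328.1061; c·n₁/n = 322·732/1584 = 148.8030
RR_MH = (621.9718 + 328.1061) / (395.7242 + 148.8030) = 950.0779 / 544.5272 = 1.74478

1.74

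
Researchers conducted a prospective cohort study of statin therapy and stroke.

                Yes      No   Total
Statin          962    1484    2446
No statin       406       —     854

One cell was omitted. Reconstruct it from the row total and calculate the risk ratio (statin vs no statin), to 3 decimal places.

0.827

The missing cell is in the unexposed row: 854 − 406 = 448.
So a = 962, b = 1484, c = 406, d = 448.
RR = [a/(a+b)] / [c/(c+d)] = (962/2446) / (406/854) = 0.39330/0.47541 = 0.82728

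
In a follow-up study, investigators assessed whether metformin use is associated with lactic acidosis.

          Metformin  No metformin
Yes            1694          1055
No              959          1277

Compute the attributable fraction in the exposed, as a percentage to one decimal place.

29.1

Reading the table with exposure as columns: a = 1694 (Metformin, case), b = 959 (Metformin, non-case), c = 1055 (No metformin, case), d = 1277.
Risk in exposed = 1694/2653 = 0.63852; risk in unexposed = 1055/2332 = 0.45240.
RR = 0.63852/0.45240 = 1.41141
AR% = (RR − 1)/RR × 100 = (1.41141 − 1)/1.41141 × 100 = 29.1487%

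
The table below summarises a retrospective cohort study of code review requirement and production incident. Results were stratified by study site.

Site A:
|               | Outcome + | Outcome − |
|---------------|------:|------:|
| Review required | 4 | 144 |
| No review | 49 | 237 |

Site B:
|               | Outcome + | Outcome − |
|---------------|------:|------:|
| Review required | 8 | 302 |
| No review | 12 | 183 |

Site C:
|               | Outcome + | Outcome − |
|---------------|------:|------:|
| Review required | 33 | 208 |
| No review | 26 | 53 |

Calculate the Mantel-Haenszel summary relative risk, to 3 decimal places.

0.318

RR_MH = Σ(aᵢ·n₀ᵢ/nᵢ) / Σ(cᵢ·n₁ᵢ/nᵢ), with n₁ᵢ = aᵢ+bᵢ (exposed), n₀ᵢ = cᵢ+dᵢ (unexposed), nᵢ = n₁ᵢ+n₀ᵢ.
Stratum 1 (Site A): n₁ = 148, n₀ = 286, n = 434; a·n₀/n = 4·286/434 = 2.6359; c·n₁/n = 49·148/434 = 16.7097
Stratum 2 (Site B): n₁ = 310, n₀ = 195, n = 505; a·n₀/n = 8·195/505 = 3.0891; c·n₁/n = 12·310/505 = 7.3663
Stratum 3 (Site C): n₁ = 241, n₀ = 79, n = 320; a·n₀/n = 33·79/320 = 8.1469; c·n₁/n = 26·241/320 = 19.5813
RR_MH = (2.6359 + 3.0891 + 8.1469) / (16.7097 + 7.3663 + 19.5813) = 13.8719 / 43.6573 = 0.31775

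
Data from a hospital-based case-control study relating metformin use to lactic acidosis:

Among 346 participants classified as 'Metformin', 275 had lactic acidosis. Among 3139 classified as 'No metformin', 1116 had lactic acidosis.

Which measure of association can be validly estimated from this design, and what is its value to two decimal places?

7.02

From the description: a = 275, b = 71, c = 1116, d = 2023.
This is a hospital-based case-control study: participants were sampled on outcome status, so risks in the source population cannot be estimated directly — relative risk is not valid here. The odds ratio is the appropriate measure.
OR = (a·d)/(b·c) = (275 × 2023) / (71 × 1116) = 556325 / 79236 = 7.02111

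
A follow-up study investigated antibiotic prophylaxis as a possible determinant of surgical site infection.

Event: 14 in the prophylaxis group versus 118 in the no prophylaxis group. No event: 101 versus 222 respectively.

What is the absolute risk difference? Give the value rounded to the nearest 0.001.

-0.225

From the description: a = 14, b = 101, c = 118, d = 222.
Risk in exposed = 14/115 = 0.121739; risk in unexposed = 118/340 = 0.347059.
Risk difference = 0.121739 − 0.347059 = -0.225320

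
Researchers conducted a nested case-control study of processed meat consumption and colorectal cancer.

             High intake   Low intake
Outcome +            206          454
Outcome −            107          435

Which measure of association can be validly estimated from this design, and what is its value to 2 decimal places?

1.84

Reading the table with exposure as columns: a = 206 (High intake, case), b = 107 (High intake, non-case), c = 454 (Low intake, case), d = 435.
This is a nested case-control study: participants were sampled on outcome status, so risks in the source population cannot be estimated directly — relative risk is not valid here. The odds ratio is the appropriate measure.
OR = (a·d)/(b·c) = (206 × 435) / (107 × 454) = 89610 / 48578 = 1.84466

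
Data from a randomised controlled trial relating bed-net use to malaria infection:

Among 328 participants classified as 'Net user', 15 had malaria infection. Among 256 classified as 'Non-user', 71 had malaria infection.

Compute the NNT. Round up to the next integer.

Risk in treated group = 15/328 = 0.04573; risk in control = 71/256 = 0.27734.
Absolute risk reduction = 0.27734 − 0.04573 = 0.23161
NNT = 1 / ARR = 1 / 0.23161 = 4.318 → round up → 5

5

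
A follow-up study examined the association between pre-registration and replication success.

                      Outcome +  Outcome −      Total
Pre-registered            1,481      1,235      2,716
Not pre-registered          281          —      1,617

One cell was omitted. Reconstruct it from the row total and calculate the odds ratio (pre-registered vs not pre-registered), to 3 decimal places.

The missing cell is in the unexposed row: 1617 − 281 = 1336.
So a = 1481, b = 1235, c = 281, d = 1336.
OR = (a·d)/(b·c) = (1481 × 1336) / (1235 × 281) = 1978616 / 347035 = 5.70149

5.701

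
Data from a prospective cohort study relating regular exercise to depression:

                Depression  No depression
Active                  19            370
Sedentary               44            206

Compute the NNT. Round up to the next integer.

8

Risk in treated group = 19/389 = 0.04884; risk in control = 44/250 = 0.17600.
Absolute risk reduction = 0.17600 − 0.04884 = 0.12716
NNT = 1 / ARR = 1 / 0.12716 = 7.864 → round up → 8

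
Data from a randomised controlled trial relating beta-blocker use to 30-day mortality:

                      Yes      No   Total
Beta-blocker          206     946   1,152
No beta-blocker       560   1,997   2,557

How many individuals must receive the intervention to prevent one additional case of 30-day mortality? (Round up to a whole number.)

25

Risk in treated group = 206/1152 = 0.17882; risk in control = 560/2557 = 0.21901.
Absolute risk reduction = 0.21901 − 0.17882 = 0.04019
NNT = 1 / ARR = 1 / 0.04019 = 24.884 → round up → 25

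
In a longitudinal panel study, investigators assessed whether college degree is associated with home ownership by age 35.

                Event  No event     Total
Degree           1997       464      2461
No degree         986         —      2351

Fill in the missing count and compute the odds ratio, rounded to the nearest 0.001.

5.958

The missing cell is in the unexposed row: 2351 − 986 = 1365.
So a = 1997, b = 464, c = 986, d = 1365.
OR = (a·d)/(b·c) = (1997 × 1365) / (464 × 986) = 2725905 / 457504 = 5.95821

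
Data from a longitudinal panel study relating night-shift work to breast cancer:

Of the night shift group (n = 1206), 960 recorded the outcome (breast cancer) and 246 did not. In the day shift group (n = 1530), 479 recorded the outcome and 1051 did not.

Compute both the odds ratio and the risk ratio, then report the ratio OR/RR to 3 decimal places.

3.368

From the description: a = 960, b = 246, c = 479, d = 1051.
OR = (960·1051)/(246·479) = 1008960/117834 = 8.56255
Risk in exposed = 960/1206 = 0.79602; risk in unexposed = 479/1530 = 0.31307; RR = 2.54261
OR/RR = 8.56255 / 2.54261 = 3.36762
The outcome is not rare, so the OR lies further from 1 than the RR.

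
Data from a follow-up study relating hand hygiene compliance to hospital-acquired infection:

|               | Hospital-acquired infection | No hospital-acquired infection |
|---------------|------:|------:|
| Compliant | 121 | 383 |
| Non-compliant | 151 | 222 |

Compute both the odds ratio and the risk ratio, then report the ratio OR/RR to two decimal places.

Cells: a = 121, b = 383, c = 151, d = 222.
OR = (121·222)/(383·151) = 26862/57833 = 0.46448
Risk in exposed = 121/504 = 0.24008; risk in unexposed = 151/373 = 0.40483; RR = 0.59304
OR/RR = 0.46448 / 0.59304 = 0.78321
The outcome is not rare, so the OR lies further from 1 than the RR.

0.78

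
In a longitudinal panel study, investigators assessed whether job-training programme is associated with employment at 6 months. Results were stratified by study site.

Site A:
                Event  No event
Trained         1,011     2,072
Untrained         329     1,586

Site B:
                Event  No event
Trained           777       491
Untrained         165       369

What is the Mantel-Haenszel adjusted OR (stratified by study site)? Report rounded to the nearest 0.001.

2.646

OR_MH = Σ(aᵢdᵢ/nᵢ) / Σ(bᵢcᵢ/nᵢ), where nᵢ is the stratum total.
Stratum 1 (Site A): n = 4998; a·d/n = 1011·1586/4998 = 320.8175; b·c/n = 2072·329/4998 = 136.3922
Stratum 2 (Site B): n = 1802; a·d/n = 777·369/1802 = 159.1082; b·c/n = 491·165/1802 = 44.9584
OR_MH = (320.8175 + 159.1082) / (136.3922 + 44.9584) = 479.9257 / 181.3505 = 2.64640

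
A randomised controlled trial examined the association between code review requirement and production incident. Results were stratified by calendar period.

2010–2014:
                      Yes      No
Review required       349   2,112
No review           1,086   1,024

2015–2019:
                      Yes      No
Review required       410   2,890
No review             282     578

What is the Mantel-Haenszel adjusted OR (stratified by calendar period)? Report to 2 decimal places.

0.19

OR_MH = Σ(aᵢdᵢ/nᵢ) / Σ(bᵢcᵢ/nᵢ), where nᵢ is the stratum total.
Stratum 1 (2010–2014): n = 4571; a·d/n = 349·1024/4571 = 78.1833; b·c/n = 2112·1086/4571 = 501.7790
Stratum 2 (2015–2019): n = 4160; a·d/n = 410·578/4160 = 56.9663; b·c/n = 2890·282/4160 = 195.9087
OR_MH = (78.1833 + 56.9663) / (501.7790 + 195.9087) = 135.1497 / 697.6877 = 0.19371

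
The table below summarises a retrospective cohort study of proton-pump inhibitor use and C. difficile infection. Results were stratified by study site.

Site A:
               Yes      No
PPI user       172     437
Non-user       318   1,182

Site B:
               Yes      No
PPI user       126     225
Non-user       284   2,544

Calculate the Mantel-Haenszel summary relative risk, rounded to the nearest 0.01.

RR_MH = Σ(aᵢ·n₀ᵢ/nᵢ) / Σ(cᵢ·n₁ᵢ/nᵢ), with n₁ᵢ = aᵢ+bᵢ (exposed), n₀ᵢ = cᵢ+dᵢ (unexposed), nᵢ = n₁ᵢ+n₀ᵢ.
Stratum 1 (Site A): n₁ = 609, n₀ = 1500, n = 2109; a·n₀/n = 172·1500/2109 = 122.3329; c·n₁/n = 318·609/2109 = 91.8265
Stratum 2 (Site B): n₁ = 351, n₀ = 2828, n = 3179; a·n₀/n = 126·2828/3179 = 112.0881; c·n₁/n = 284·351/3179 = 31.3570
RR_MH = (122.3329 + 112.0881) / (91.8265 + 31.3570) = 234.4209 / 123.1835 = 1.90302

1.90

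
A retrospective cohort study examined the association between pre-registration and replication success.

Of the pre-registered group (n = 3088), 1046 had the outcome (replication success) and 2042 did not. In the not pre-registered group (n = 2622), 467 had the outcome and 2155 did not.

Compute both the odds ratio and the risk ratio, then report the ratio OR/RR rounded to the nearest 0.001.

1.243

From the description: a = 1046, b = 2042, c = 467, d = 2155.
OR = (1046·2155)/(2042·467) = 2254130/953614 = 2.36378
Risk in exposed = 1046/3088 = 0.33873; risk in unexposed = 467/2622 = 0.17811; RR = 1.90182
OR/RR = 2.36378 / 1.90182 = 1.24290
The outcome is not rare, so the OR lies further from 1 than the RR.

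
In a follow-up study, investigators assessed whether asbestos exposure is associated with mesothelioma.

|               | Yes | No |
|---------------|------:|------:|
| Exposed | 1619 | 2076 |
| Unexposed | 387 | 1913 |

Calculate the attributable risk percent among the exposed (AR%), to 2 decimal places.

61.60

Cells: a = 1619, b = 2076, c = 387, d = 1913.
Risk in exposed = 1619/3695 = 0.43816; risk in unexposed = 387/2300 = 0.16826.
RR = 0.43816/0.16826 = 2.60405
AR% = (RR − 1)/RR × 100 = (2.60405 − 1)/2.60405 × 100 = 61.5983%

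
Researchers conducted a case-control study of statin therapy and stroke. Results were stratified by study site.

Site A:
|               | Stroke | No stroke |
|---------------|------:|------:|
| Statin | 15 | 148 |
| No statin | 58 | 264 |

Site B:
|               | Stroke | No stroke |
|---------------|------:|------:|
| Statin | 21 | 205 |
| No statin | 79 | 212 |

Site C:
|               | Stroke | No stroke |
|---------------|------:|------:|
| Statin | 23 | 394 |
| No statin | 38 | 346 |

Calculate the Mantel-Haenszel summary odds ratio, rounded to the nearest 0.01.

OR_MH = Σ(aᵢdᵢ/nᵢ) / Σ(bᵢcᵢ/nᵢ), where nᵢ is the stratum total.
Stratum 1 (Site A): n = 485; a·d/n = 15·264/485 = 8.1649; b·c/n = 148·58/485 = 17.6990
Stratum 2 (Site B): n = 517; a·d/n = 21·212/517 = 8.6112; b·c/n = 205·79/517 = 31.3250
Stratum 3 (Site C): n = 801; a·d/n = 23·346/801 = 9.9351; b·c/n = 394·38/801 = 18.6916
OR_MH = (8.1649 + 8.6112 + 9.9351) / (17.6990 + 31.3250 + 18.6916) = 26.7112 / 67.7156 = 0.39446

0.39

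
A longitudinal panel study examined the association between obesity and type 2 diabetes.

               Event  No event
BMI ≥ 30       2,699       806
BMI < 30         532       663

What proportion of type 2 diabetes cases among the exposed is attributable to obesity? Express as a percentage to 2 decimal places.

42.19

Cells: a = 2699, b = 806, c = 532, d = 663.
Risk in exposed = 2699/3505 = 0.77004; risk in unexposed = 532/1195 = 0.44519.
RR = 0.77004/0.44519 = 1.72970
AR% = (RR − 1)/RR × 100 = (1.72970 − 1)/1.72970 × 100 = 42.1866%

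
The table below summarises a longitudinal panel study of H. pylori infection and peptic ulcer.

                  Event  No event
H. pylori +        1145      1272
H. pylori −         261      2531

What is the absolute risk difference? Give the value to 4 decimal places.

0.3802

Cells: a = 1145, b = 1272, c = 261, d = 2531.
Risk in exposed = 1145/2417 = 0.473728; risk in unexposed = 261/2792 = 0.093481.
Risk difference = 0.473728 − 0.093481 = 0.380246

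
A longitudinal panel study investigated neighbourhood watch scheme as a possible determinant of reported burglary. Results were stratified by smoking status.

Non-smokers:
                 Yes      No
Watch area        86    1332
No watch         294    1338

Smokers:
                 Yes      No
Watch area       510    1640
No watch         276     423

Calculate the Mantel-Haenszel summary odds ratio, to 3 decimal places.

OR_MH = Σ(aᵢdᵢ/nᵢ) / Σ(bᵢcᵢ/nᵢ), where nᵢ is the stratum total.
Stratum 1 (Non-smokers): n = 3050; a·d/n = 86·1338/3050 = 37.7272; b·c/n = 1332·294/3050 = 128.3961
Stratum 2 (Smokers): n = 2849; a·d/n = 510·423/2849 = 75.7213; b·c/n = 1640·276/2849 = 158.8768
OR_MH = (37.7272 + 75.7213) / (128.3961 + 158.8768) = 113.4485 / 287.2729 = 0.39492

0.395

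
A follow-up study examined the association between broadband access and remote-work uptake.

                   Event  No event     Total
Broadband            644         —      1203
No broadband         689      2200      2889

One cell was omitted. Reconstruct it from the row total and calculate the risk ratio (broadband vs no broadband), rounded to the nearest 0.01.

2.24

The missing cell is in the exposed row: 1203 − 644 = 559.
So a = 644, b = 559, c = 689, d = 2200.
RR = [a/(a+b)] / [c/(c+d)] = (644/1203) / (689/2889) = 0.53533/0.23849 = 2.24465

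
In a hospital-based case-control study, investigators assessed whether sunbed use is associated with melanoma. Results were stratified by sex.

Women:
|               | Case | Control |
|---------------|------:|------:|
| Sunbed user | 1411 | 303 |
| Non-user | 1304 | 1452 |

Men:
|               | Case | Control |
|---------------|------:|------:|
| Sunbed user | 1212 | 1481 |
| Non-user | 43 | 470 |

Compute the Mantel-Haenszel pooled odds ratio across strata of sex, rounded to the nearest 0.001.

5.875

OR_MH = Σ(aᵢdᵢ/nᵢ) / Σ(bᵢcᵢ/nᵢ), where nᵢ is the stratum total.
Stratum 1 (Women): n = 4470; a·d/n = 1411·1452/4470 = 458.3383; b·c/n = 303·1304/4470 = 88.3919
Stratum 2 (Men): n = 3206; a·d/n = 1212·470/3206 = 177.6794; b·c/n = 1481·43/3206 = 19.8637
OR_MH = (458.3383 + 177.6794) / (88.3919 + 19.8637) = 636.0176 / 108.2556 = 5.87515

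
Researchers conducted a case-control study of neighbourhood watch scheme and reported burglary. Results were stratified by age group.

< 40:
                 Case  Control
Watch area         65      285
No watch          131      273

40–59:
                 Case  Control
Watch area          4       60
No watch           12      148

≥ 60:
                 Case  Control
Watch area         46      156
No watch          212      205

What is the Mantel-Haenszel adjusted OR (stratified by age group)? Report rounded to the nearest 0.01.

0.39

OR_MH = Σ(aᵢdᵢ/nᵢ) / Σ(bᵢcᵢ/nᵢ), where nᵢ is the stratum total.
Stratum 1 (< 40): n = 754; a·d/n = 65·273/754 = 23.5345; b·c/n = 285·131/754 = 49.5159
Stratum 2 (40–59): n = 224; a·d/n = 4·148/224 = 2.6429; b·c/n = 60·12/224 = 3.2143
Stratum 3 (≥ 60): n = 619; a·d/n = 46·205/619 = 15.2342; b·c/n = 156·212/619 = 53.4281
OR_MH = (23.5345 + 2.6429 + 15.2342) / (49.5159 + 3.2143 + 53.4281) = 41.4116 / 106.1583 = 0.39009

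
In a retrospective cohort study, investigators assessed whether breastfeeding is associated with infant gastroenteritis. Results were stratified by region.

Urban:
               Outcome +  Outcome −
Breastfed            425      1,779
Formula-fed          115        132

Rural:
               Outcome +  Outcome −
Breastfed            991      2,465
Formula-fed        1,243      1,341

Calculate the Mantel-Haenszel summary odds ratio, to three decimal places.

0.411

OR_MH = Σ(aᵢdᵢ/nᵢ) / Σ(bᵢcᵢ/nᵢ), where nᵢ is the stratum total.
Stratum 1 (Urban): n = 2451; a·d/n = 425·132/2451 = 22.8886; b·c/n = 1779·115/2451 = 83.4700
Stratum 2 (Rural): n = 6040; a·d/n = 991·1341/6040 = 220.0217; b·c/n = 2465·1243/6040 = 507.2839
OR_MH = (22.8886 + 220.0217) / (83.4700 + 507.2839) = 242.9103 / 590.7540 = 0.41119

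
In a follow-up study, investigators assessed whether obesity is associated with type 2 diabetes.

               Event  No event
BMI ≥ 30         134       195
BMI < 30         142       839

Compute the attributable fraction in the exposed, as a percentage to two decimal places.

64.46

Cells: a = 134, b = 195, c = 142, d = 839.
Risk in exposed = 134/329 = 0.40729; risk in unexposed = 142/981 = 0.14475.
RR = 0.40729/0.14475 = 2.81378
AR% = (RR − 1)/RR × 100 = (2.81378 − 1)/2.81378 × 100 = 64.4606%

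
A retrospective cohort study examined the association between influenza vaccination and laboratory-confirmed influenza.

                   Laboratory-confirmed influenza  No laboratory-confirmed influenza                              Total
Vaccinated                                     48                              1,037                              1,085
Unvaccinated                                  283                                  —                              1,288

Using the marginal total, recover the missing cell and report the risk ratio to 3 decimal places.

The missing cell is in the unexposed row: 1288 − 283 = 1005.
So a = 48, b = 1037, c = 283, d = 1005.
RR = [a/(a+b)] / [c/(c+d)] = (48/1085) / (283/1288) = 0.04424/0.21972 = 0.20135

0.201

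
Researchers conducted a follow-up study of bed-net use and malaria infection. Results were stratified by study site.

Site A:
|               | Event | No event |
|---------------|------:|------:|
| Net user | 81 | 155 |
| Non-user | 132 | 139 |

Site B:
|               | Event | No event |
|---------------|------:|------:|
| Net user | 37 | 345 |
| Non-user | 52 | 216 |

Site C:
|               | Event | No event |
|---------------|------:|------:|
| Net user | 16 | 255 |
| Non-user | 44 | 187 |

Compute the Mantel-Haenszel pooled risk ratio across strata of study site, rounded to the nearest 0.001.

0.569

RR_MH = Σ(aᵢ·n₀ᵢ/nᵢ) / Σ(cᵢ·n₁ᵢ/nᵢ), with n₁ᵢ = aᵢ+bᵢ (exposed), n₀ᵢ = cᵢ+dᵢ (unexposed), nᵢ = n₁ᵢ+n₀ᵢ.
Stratum 1 (Site A): n₁ = 236, n₀ = 271, n = 507; a·n₀/n = 81·271/507 = 43.2959; c·n₁/n = 132·236/507 = 61.4438
Stratum 2 (Site B): n₁ = 382, n₀ = 268, n = 650; a·n₀/n = 37·268/650 = 15.2554; c·n₁/n = 52·382/650 = 30.5600
Stratum 3 (Site C): n₁ = 271, n₀ = 231, n = 502; a·n₀/n = 16·231/502 = 7.3625; c·n₁/n = 44·271/502 = 23.7530
RR_MH = (43.2959 + 15.2554 + 7.3625) / (61.4438 + 30.5600 + 23.7530) = 65.9138 / 115.7568 = 0.56942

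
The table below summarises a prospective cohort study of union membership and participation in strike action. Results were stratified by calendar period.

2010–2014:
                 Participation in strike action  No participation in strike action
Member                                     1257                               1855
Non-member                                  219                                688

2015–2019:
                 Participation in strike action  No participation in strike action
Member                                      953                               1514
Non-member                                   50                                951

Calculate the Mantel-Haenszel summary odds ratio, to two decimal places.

3.88

OR_MH = Σ(aᵢdᵢ/nᵢ) / Σ(bᵢcᵢ/nᵢ), where nᵢ is the stratum total.
Stratum 1 (2010–2014): n = 4019; a·d/n = 1257·688/4019 = 215.1819; b·c/n = 1855·219/4019 = 101.0811
Stratum 2 (2015–2019): n = 3468; a·d/n = 953·951/3468 = 261.3330; b·c/n = 1514·50/3468 = 21.8281
OR_MH = (215.1819 + 261.3330) / (101.0811 + 21.8281) = 476.5149 / 122.9093 = 3.87697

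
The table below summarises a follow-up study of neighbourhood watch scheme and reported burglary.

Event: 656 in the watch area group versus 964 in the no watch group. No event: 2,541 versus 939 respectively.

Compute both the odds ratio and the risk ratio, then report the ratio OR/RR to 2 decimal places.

From the description: a = 656, b = 2541, c = 964, d = 939.
OR = (656·939)/(2541·964) = 615984/2449524 = 0.25147
Risk in exposed = 656/3197 = 0.20519; risk in unexposed = 964/1903 = 0.50657; RR = 0.40506
OR/RR = 0.25147 / 0.40506 = 0.62082
The outcome is not rare, so the OR lies further from 1 than the RR.

0.62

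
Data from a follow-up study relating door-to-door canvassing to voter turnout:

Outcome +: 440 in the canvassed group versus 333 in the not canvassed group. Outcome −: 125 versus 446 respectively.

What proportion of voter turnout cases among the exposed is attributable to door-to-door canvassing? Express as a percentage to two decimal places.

45.11

From the description: a = 440, b = 125, c = 333, d = 446.
Risk in exposed = 440/565 = 0.77876; risk in unexposed = 333/779 = 0.42747.
RR = 0.77876/0.42747 = 1.82179
AR% = (RR − 1)/RR × 100 = (1.82179 − 1)/1.82179 × 100 = 45.1088%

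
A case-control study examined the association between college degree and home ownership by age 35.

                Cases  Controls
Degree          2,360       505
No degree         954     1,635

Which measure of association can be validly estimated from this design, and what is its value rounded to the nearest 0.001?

Cells: a = 2360, b = 505, c = 954, d = 1635.
This is a case-control study: participants were sampled on outcome status, so risks in the source population cannot be estimated directly — relative risk is not valid here. The odds ratio is the appropriate measure.
OR = (a·d)/(b·c) = (2360 × 1635) / (505 × 954) = 3858600 / 481770 = 8.00922

8.009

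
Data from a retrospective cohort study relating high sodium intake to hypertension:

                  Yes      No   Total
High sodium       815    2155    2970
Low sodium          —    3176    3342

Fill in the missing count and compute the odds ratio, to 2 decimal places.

7.24

The missing cell is in the unexposed row: 3342 − 3176 = 166.
So a = 815, b = 2155, c = 166, d = 3176.
OR = (a·d)/(b·c) = (815 × 3176) / (2155 × 166) = 2588440 / 357730 = 7.23574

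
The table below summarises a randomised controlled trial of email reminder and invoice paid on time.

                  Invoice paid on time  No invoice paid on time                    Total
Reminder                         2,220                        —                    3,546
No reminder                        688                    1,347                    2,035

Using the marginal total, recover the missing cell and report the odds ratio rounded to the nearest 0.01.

3.28

The missing cell is in the exposed row: 3546 − 2220 = 1326.
So a = 2220, b = 1326, c = 688, d = 1347.
OR = (a·d)/(b·c) = (2220 × 1347) / (1326 × 688) = 2990340 / 912288 = 3.27785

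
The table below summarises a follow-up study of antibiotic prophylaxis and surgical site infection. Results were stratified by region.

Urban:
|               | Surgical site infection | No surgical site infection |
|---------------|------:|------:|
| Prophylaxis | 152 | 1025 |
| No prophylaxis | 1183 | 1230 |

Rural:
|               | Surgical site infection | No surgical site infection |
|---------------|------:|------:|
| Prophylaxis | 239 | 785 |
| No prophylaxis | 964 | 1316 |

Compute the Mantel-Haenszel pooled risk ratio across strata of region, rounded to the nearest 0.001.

RR_MH = Σ(aᵢ·n₀ᵢ/nᵢ) / Σ(cᵢ·n₁ᵢ/nᵢ), with n₁ᵢ = aᵢ+bᵢ (exposed), n₀ᵢ = cᵢ+dᵢ (unexposed), nᵢ = n₁ᵢ+n₀ᵢ.
Stratum 1 (Urban): n₁ = 1177, n₀ = 2413, n = 3590; a·n₀/n = 152·2413/3590 = 102.1660; c·n₁/n = 1183·1177/3590 = 387.8526
Stratum 2 (Rural): n₁ = 1024, n₀ = 2280, n = 3304; a·n₀/n = 239·2280/3304 = 164.9274; c·n₁/n = 964·1024/3304 = 298.7700
RR_MH = (102.1660 + 164.9274) / (387.8526 + 298.7700) = 267.0934 / 686.6226 = 0.38900

0.389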